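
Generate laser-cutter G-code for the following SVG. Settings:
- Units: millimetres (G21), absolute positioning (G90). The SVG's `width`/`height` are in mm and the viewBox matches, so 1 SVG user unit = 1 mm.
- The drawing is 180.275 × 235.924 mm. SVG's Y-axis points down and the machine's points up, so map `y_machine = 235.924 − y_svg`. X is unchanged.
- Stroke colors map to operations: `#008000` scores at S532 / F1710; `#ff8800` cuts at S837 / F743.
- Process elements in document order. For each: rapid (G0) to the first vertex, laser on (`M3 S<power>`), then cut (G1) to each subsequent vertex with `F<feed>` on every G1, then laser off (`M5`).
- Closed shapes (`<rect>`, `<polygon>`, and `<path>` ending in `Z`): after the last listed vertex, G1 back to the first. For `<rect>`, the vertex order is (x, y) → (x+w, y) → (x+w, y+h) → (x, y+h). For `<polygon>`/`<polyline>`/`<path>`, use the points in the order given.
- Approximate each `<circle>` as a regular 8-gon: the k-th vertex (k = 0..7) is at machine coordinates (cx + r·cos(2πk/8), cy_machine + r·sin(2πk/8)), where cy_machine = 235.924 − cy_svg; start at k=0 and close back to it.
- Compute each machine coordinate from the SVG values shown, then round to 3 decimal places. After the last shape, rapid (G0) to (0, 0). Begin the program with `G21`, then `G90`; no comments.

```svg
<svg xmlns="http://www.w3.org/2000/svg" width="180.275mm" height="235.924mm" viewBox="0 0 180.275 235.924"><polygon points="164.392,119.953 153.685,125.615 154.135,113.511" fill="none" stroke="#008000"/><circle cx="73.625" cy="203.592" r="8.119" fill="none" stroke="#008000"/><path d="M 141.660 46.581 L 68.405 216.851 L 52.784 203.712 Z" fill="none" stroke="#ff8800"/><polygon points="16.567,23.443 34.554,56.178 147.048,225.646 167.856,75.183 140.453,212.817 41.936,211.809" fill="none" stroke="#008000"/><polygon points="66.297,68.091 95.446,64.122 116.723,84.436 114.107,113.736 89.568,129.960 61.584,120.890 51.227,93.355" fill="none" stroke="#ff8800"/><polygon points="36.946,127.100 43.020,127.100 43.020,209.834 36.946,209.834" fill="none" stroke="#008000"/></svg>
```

G21
G90
G0 X164.392 Y115.971
M3 S532
G1 X153.685 Y110.309 F1710
G1 X154.135 Y122.413 F1710
G1 X164.392 Y115.971 F1710
M5
G0 X81.744 Y32.332
M3 S532
G1 X79.366 Y38.073 F1710
G1 X73.625 Y40.451 F1710
G1 X67.884 Y38.073 F1710
G1 X65.506 Y32.332 F1710
G1 X67.884 Y26.591 F1710
G1 X73.625 Y24.213 F1710
G1 X79.366 Y26.591 F1710
G1 X81.744 Y32.332 F1710
M5
G0 X141.660 Y189.343
M3 S837
G1 X68.405 Y19.073 F743
G1 X52.784 Y32.212 F743
G1 X141.660 Y189.343 F743
M5
G0 X16.567 Y212.481
M3 S532
G1 X34.554 Y179.746 F1710
G1 X147.048 Y10.278 F1710
G1 X167.856 Y160.741 F1710
G1 X140.453 Y23.107 F1710
G1 X41.936 Y24.115 F1710
G1 X16.567 Y212.481 F1710
M5
G0 X66.297 Y167.833
M3 S837
G1 X95.446 Y171.802 F743
G1 X116.723 Y151.488 F743
G1 X114.107 Y122.188 F743
G1 X89.568 Y105.964 F743
G1 X61.584 Y115.034 F743
G1 X51.227 Y142.569 F743
G1 X66.297 Y167.833 F743
M5
G0 X36.946 Y108.824
M3 S532
G1 X43.020 Y108.824 F1710
G1 X43.020 Y26.090 F1710
G1 X36.946 Y26.090 F1710
G1 X36.946 Y108.824 F1710
M5
G0 X0.000 Y0.000

Since the viewBox matches the mm dimensions, user units are millimetres directly. The only transform is the Y-flip y_m = 235.924 − y_svg.

Shape 1 is a regular polygon drawn with `<polygon>`. Its stroke #008000 means score at S532, F1710. After flipping Y the toolpath is (164.392,115.971) → (153.685,110.309) → (154.135,122.413) → (164.392,115.971), returning to the start.

Shape 2 is a circle drawn with `<circle>`. Its stroke #008000 means score at S532, F1710. After flipping Y the toolpath is (81.744,32.332) → (79.366,38.073) → (73.625,40.451) → (67.884,38.073) → (65.506,32.332) → (67.884,26.591) → (73.625,24.213) → (79.366,26.591) → (81.744,32.332), returning to the start.

Shape 3 is a closed polygon drawn with `<path>`. Its stroke #ff8800 means cut at S837, F743. After flipping Y the toolpath is (141.660,189.343) → (68.405,19.073) → (52.784,32.212) → (141.660,189.343), returning to the start.

Shape 4 is a closed polygon drawn with `<polygon>`. Its stroke #008000 means score at S532, F1710. After flipping Y the toolpath is (16.567,212.481) → (34.554,179.746) → (147.048,10.278) → (167.856,160.741) → (140.453,23.107) → (41.936,24.115) → (16.567,212.481), returning to the start.

Shape 5 is a regular polygon drawn with `<polygon>`. Its stroke #ff8800 means cut at S837, F743. After flipping Y the toolpath is (66.297,167.833) → (95.446,171.802) → (116.723,151.488) → (114.107,122.188) → (89.568,105.964) → (61.584,115.034) → (51.227,142.569) → (66.297,167.833), returning to the start.

Shape 6 is a rectangle drawn with `<polygon>`. Its stroke #008000 means score at S532, F1710. After flipping Y the toolpath is (36.946,108.824) → (43.020,108.824) → (43.020,26.090) → (36.946,26.090) → (36.946,108.824), returning to the start.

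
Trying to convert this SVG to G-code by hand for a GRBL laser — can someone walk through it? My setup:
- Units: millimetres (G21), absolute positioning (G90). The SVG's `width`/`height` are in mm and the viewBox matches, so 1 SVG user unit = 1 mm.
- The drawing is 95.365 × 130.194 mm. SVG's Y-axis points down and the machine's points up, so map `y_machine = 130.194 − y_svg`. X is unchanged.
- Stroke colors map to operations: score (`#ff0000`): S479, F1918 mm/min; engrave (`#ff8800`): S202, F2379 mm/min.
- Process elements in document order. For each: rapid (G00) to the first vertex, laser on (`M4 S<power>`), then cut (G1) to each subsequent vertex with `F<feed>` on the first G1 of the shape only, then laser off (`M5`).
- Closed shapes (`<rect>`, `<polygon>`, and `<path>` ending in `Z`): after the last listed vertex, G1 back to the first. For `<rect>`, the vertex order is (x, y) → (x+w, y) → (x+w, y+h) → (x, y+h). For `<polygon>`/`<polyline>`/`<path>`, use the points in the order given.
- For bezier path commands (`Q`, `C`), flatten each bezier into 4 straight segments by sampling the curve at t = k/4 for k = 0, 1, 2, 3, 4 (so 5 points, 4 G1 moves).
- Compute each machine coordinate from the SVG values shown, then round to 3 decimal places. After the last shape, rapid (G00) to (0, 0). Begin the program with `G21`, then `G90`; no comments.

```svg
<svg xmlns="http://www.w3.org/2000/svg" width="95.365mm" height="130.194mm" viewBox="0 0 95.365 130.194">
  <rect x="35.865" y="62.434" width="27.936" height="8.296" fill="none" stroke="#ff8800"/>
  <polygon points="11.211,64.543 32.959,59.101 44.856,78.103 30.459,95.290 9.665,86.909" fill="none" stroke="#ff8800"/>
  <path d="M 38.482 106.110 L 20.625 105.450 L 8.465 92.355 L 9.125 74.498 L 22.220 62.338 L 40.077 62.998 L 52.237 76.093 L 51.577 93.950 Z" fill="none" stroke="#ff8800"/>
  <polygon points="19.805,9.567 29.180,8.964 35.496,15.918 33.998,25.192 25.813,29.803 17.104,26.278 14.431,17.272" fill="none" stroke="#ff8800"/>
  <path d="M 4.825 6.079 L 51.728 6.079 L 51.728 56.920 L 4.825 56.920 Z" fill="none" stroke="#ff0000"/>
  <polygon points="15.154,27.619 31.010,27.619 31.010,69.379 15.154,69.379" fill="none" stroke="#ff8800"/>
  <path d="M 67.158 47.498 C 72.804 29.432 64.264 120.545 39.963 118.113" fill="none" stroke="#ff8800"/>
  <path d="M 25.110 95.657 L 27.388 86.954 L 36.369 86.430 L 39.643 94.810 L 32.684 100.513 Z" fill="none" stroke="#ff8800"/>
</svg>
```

1 u = 1 mm; y_m = 130.194 − y.

[1] `<rect>` rectangle, #ff8800→engrave S202 F2379: (35.865,67.760) → (63.801,67.760) → (63.801,59.464) → (35.865,59.464) → (35.865,67.760) (closed)

[2] `<polygon>` regular polygon, #ff8800→engrave S202 F2379: (11.211,65.651) → (32.959,71.093) → (44.856,52.091) → (30.459,34.904) → (9.665,43.285) → (11.211,65.651) (closed)

[3] `<path>` regular polygon, #ff8800→engrave S202 F2379: (38.482,24.084) → (20.625,24.744) → (8.465,37.839) → (9.125,55.696) → (22.220,67.856) → (40.077,67.196) → (52.237,54.101) → (51.577,36.244) → (38.482,24.084) (closed)

[4] `<polygon>` regular polygon, #ff8800→engrave S202 F2379: (19.805,120.627) → (29.180,121.230) → (35.496,114.276) → (33.998,105.002) → (25.813,100.391) → (17.104,103.916) → (14.431,112.922) → (19.805,120.627) (closed)

[5] `<path>` rectangle, #ff0000→score S479 F1918: (4.825,124.115) → (51.728,124.115) → (51.728,73.274) → (4.825,73.274) → (4.825,124.115) (closed)

[6] `<polygon>` rectangle, #ff8800→engrave S202 F2379: (15.154,102.575) → (31.010,102.575) → (31.010,60.815) → (15.154,60.815) → (15.154,102.575) (closed)

[7] `<path>` cubic bezier, #ff8800→engrave S202 F2379: (67.158,82.696) → (68.708,78.942) → (64.791,53.251) → (55.258,24.629) → (39.963,12.081)

[8] `<path>` regular polygon, #ff8800→engrave S202 F2379: (25.110,34.537) → (27.388,43.240) → (36.369,43.764) → (39.643,35.384) → (32.684,29.681) → (25.110,34.537) (closed)

G21
G90
G00 X35.865 Y67.760
M4 S202
G1 X63.801 Y67.760 F2379
G1 X63.801 Y59.464
G1 X35.865 Y59.464
G1 X35.865 Y67.760
M5
G00 X11.211 Y65.651
M4 S202
G1 X32.959 Y71.093 F2379
G1 X44.856 Y52.091
G1 X30.459 Y34.904
G1 X9.665 Y43.285
G1 X11.211 Y65.651
M5
G00 X38.482 Y24.084
M4 S202
G1 X20.625 Y24.744 F2379
G1 X8.465 Y37.839
G1 X9.125 Y55.696
G1 X22.220 Y67.856
G1 X40.077 Y67.196
G1 X52.237 Y54.101
G1 X51.577 Y36.244
G1 X38.482 Y24.084
M5
G00 X19.805 Y120.627
M4 S202
G1 X29.180 Y121.230 F2379
G1 X35.496 Y114.276
G1 X33.998 Y105.002
G1 X25.813 Y100.391
G1 X17.104 Y103.916
G1 X14.431 Y112.922
G1 X19.805 Y120.627
M5
G00 X4.825 Y124.115
M4 S479
G1 X51.728 Y124.115 F1918
G1 X51.728 Y73.274
G1 X4.825 Y73.274
G1 X4.825 Y124.115
M5
G00 X15.154 Y102.575
M4 S202
G1 X31.010 Y102.575 F2379
G1 X31.010 Y60.815
G1 X15.154 Y60.815
G1 X15.154 Y102.575
M5
G00 X67.158 Y82.696
M4 S202
G1 X68.708 Y78.942 F2379
G1 X64.791 Y53.251
G1 X55.258 Y24.629
G1 X39.963 Y12.081
M5
G00 X25.110 Y34.537
M4 S202
G1 X27.388 Y43.240 F2379
G1 X36.369 Y43.764
G1 X39.643 Y35.384
G1 X32.684 Y29.681
G1 X25.110 Y34.537
M5
G00 X0.000 Y0.000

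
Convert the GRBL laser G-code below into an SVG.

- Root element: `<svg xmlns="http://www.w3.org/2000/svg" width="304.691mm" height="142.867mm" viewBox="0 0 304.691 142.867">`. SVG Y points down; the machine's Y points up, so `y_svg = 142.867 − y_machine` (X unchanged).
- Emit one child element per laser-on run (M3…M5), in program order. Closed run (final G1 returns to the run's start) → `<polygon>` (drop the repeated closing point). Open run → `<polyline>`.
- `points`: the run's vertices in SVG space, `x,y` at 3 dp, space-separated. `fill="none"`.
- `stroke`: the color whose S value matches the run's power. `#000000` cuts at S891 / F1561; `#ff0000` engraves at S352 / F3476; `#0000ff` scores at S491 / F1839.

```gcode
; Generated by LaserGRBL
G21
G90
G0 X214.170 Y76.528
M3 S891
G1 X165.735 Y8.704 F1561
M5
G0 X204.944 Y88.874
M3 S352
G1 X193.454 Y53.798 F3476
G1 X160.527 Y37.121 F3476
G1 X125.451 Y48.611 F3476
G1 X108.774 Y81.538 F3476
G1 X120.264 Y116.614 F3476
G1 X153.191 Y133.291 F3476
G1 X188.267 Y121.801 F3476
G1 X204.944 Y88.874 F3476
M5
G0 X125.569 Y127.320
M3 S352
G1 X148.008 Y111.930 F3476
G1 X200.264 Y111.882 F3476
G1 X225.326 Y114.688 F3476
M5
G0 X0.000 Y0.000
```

Machine Y-up, SVG Y-down with viewBox height 142.867, so y_svg = 142.867 − y_machine; X carries over.

Run 1: S891 ⇒ cut layer `#000000`. The run is open, so emit a `<polyline>` with points (Y-flipped): 214.170,66.339 165.735,134.163.

Run 2: S352 ⇒ engrave layer `#ff0000`. The run returns to its start, so emit a `<polygon>` with points (Y-flipped): 204.944,53.993 193.454,89.069 160.527,105.746 125.451,94.256 108.774,61.329 120.264,26.253 153.191,9.576 188.267,21.066.

Run 3: S352 ⇒ engrave layer `#ff0000`. The run is open, so emit a `<polyline>` with points (Y-flipped): 125.569,15.547 148.008,30.937 200.264,30.985 225.326,28.179.

<svg xmlns="http://www.w3.org/2000/svg" width="304.691mm" height="142.867mm" viewBox="0 0 304.691 142.867">
  <polyline points="214.170,66.339 165.735,134.163" fill="none" stroke="#000000"/>
  <polygon points="204.944,53.993 193.454,89.069 160.527,105.746 125.451,94.256 108.774,61.329 120.264,26.253 153.191,9.576 188.267,21.066" fill="none" stroke="#ff0000"/>
  <polyline points="125.569,15.547 148.008,30.937 200.264,30.985 225.326,28.179" fill="none" stroke="#ff0000"/>
</svg>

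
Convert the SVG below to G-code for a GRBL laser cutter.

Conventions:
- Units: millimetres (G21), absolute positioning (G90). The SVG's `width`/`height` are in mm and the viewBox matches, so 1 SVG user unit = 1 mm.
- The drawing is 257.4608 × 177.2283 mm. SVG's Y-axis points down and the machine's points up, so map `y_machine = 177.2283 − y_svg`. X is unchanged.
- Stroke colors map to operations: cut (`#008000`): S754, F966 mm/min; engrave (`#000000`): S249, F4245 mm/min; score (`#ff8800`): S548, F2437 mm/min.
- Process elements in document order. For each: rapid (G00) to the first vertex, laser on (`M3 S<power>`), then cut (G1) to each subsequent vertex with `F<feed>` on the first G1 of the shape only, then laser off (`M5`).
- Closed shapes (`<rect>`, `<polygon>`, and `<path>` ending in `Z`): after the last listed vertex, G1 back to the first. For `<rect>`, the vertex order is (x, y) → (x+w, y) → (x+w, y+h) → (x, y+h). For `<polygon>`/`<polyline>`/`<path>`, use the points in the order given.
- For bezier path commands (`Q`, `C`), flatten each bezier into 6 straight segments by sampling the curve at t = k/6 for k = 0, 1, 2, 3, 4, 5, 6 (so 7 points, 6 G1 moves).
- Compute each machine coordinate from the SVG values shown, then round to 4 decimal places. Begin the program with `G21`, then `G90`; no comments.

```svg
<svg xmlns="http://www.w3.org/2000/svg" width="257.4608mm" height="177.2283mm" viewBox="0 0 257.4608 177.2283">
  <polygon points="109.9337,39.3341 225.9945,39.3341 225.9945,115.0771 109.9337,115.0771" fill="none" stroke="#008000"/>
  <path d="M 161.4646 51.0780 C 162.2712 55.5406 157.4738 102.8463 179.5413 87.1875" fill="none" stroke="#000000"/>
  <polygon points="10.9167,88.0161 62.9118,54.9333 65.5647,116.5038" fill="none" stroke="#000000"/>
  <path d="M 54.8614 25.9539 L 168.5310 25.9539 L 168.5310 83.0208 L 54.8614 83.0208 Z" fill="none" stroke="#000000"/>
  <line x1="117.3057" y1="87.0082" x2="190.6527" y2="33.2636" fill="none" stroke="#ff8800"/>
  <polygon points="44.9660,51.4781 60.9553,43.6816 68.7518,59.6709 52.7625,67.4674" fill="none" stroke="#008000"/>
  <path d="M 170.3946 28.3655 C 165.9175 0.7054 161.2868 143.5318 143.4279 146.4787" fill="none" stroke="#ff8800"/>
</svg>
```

viewBox `0 0 257.4608 177.2283` with mm width/height → 1 unit = 1 mm. Flip: y_m = 177.2283 − y_svg.

**Shape 1** — `<polygon>` rectangle, stroke `#008000` → cut (S754, F966). Machine vertices: (109.9337,137.8942) → (225.9945,137.8942) → (225.9945,62.1512) → (109.9337,62.1512) → (109.9337,137.8942). Closed: final G1 returns to the first vertex.

**Shape 2** — `<path>` cubic bezier, stroke `#000000` → engrave (S249, F4245). Control points (SVG): P0=(161.4646,51.0780), P1=(162.2712,55.5406), P2=(157.4738,102.8463), P3=(179.5413,87.1875); sampled at t=k/6. Machine vertices: (161.4646,126.1503) → (161.5512,120.8386) → (161.6058,111.3255) → (162.5301,100.5500) → (165.2262,91.4514) → (170.5960,86.9686) → (179.5413,90.0408). Open path.

**Shape 3** — `<polygon>` regular polygon, stroke `#000000` → engrave (S249, F4245). Machine vertices: (10.9167,89.2122) → (62.9118,122.2950) → (65.5647,60.7245) → (10.9167,89.2122). Closed: final G1 returns to the first vertex.

**Shape 4** — `<path>` rectangle, stroke `#000000` → engrave (S249, F4245). Machine vertices: (54.8614,151.2744) → (168.5310,151.2744) → (168.5310,94.2075) → (54.8614,94.2075) → (54.8614,151.2744). Closed: final G1 returns to the first vertex.

**Shape 5** — `<line>` line segment, stroke `#ff8800` → score (S548, F2437). Machine vertices: (117.3057,90.2201) → (190.6527,143.9647). Open path.

**Shape 6** — `<polygon>` regular polygon, stroke `#008000` → cut (S754, F966). Machine vertices: (44.9660,125.7502) → (60.9553,133.5467) → (68.7518,117.5574) → (52.7625,109.7609) → (44.9660,125.7502). Closed: final G1 returns to the first vertex.

**Shape 7** — `<path>` cubic bezier, stroke `#ff8800` → score (S548, F2437). Control points (SVG): P0=(170.3946,28.3655), P1=(165.9175,0.7054), P2=(161.2868,143.5318), P3=(143.4279,146.4787); sampled at t=k/6. Machine vertices: (170.3946,148.8628) → (168.0827,149.9225) → (165.3821,131.1891) → (161.9294,101.2838) → (157.3616,68.8280) → (151.3155,42.4428) → (143.4279,30.7496). Open path.

G21
G90
G00 X109.9337 Y137.8942
M3 S754
G1 X225.9945 Y137.8942 F966
G1 X225.9945 Y62.1512
G1 X109.9337 Y62.1512
G1 X109.9337 Y137.8942
M5
G00 X161.4646 Y126.1503
M3 S249
G1 X161.5512 Y120.8386 F4245
G1 X161.6058 Y111.3255
G1 X162.5301 Y100.5500
G1 X165.2262 Y91.4514
G1 X170.5960 Y86.9686
G1 X179.5413 Y90.0408
M5
G00 X10.9167 Y89.2122
M3 S249
G1 X62.9118 Y122.2950 F4245
G1 X65.5647 Y60.7245
G1 X10.9167 Y89.2122
M5
G00 X54.8614 Y151.2744
M3 S249
G1 X168.5310 Y151.2744 F4245
G1 X168.5310 Y94.2075
G1 X54.8614 Y94.2075
G1 X54.8614 Y151.2744
M5
G00 X117.3057 Y90.2201
M3 S548
G1 X190.6527 Y143.9647 F2437
M5
G00 X44.9660 Y125.7502
M3 S754
G1 X60.9553 Y133.5467 F966
G1 X68.7518 Y117.5574
G1 X52.7625 Y109.7609
G1 X44.9660 Y125.7502
M5
G00 X170.3946 Y148.8628
M3 S548
G1 X168.0827 Y149.9225 F2437
G1 X165.3821 Y131.1891
G1 X161.9294 Y101.2838
G1 X157.3616 Y68.8280
G1 X151.3155 Y42.4428
G1 X143.4279 Y30.7496
M5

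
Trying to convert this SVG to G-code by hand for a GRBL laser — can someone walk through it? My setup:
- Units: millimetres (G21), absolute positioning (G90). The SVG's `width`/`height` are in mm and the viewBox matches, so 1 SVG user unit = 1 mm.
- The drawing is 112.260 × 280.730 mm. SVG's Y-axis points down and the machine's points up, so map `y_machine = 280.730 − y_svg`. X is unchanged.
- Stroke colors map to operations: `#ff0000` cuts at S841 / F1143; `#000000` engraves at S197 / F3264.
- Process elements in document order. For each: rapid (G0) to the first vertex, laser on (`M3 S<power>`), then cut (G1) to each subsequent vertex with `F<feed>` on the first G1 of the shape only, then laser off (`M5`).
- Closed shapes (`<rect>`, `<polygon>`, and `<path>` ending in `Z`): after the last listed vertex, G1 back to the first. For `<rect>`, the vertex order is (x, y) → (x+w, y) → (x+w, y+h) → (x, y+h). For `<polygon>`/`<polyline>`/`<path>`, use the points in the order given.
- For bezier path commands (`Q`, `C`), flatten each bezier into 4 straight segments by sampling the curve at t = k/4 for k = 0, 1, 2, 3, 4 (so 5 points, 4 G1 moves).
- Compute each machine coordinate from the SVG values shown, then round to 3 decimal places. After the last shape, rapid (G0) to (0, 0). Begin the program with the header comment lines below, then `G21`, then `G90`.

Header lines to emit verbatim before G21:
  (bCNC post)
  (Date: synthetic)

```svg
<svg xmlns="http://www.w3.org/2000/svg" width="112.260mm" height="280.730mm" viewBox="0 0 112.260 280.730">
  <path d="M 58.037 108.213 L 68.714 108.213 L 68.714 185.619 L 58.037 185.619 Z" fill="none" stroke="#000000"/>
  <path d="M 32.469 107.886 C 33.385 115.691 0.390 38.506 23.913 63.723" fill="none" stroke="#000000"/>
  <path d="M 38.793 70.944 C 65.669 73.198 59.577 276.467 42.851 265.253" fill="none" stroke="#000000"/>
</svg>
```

viewBox `0 0 112.260 280.730` with mm width/height → 1 unit = 1 mm. Flip: y_m = 280.730 − y_svg.

**Shape 1** — `<path>` rectangle, stroke `#000000` → engrave (S197, F3264). Machine vertices: (58.037,172.517) → (68.714,172.517) → (68.714,95.111) → (58.037,95.111) → (58.037,172.517). Closed: final G1 returns to the first vertex.

**Shape 2** — `<path>` cubic bezier, stroke `#000000` → engrave (S197, F3264). Control points (SVG): P0=(32.469,107.886), P1=(33.385,115.691), P2=(0.390,38.506), P3=(23.913,63.723); sampled at t=k/4. Machine vertices: (32.469,172.844) → (28.211,179.998) → (19.713,201.455) → (15.455,219.647) → (23.913,217.007). Open path.

**Shape 3** — `<path>` cubic bezier, stroke `#000000` → engrave (S197, F3264). Control points (SVG): P0=(38.793,70.944), P1=(65.669,73.198), P2=(59.577,276.467), P3=(42.851,265.253); sampled at t=k/4. Machine vertices: (38.793,209.786) → (53.117,176.897) → (57.173,107.581) → (53.053,40.790) → (42.851,15.477). Open path.

(bCNC post)
(Date: synthetic)
G21
G90
G0 X58.037 Y172.517
M3 S197
G1 X68.714 Y172.517 F3264
G1 X68.714 Y95.111
G1 X58.037 Y95.111
G1 X58.037 Y172.517
M5
G0 X32.469 Y172.844
M3 S197
G1 X28.211 Y179.998 F3264
G1 X19.713 Y201.455
G1 X15.455 Y219.647
G1 X23.913 Y217.007
M5
G0 X38.793 Y209.786
M3 S197
G1 X53.117 Y176.897 F3264
G1 X57.173 Y107.581
G1 X53.053 Y40.790
G1 X42.851 Y15.477
M5
G0 X0.000 Y0.000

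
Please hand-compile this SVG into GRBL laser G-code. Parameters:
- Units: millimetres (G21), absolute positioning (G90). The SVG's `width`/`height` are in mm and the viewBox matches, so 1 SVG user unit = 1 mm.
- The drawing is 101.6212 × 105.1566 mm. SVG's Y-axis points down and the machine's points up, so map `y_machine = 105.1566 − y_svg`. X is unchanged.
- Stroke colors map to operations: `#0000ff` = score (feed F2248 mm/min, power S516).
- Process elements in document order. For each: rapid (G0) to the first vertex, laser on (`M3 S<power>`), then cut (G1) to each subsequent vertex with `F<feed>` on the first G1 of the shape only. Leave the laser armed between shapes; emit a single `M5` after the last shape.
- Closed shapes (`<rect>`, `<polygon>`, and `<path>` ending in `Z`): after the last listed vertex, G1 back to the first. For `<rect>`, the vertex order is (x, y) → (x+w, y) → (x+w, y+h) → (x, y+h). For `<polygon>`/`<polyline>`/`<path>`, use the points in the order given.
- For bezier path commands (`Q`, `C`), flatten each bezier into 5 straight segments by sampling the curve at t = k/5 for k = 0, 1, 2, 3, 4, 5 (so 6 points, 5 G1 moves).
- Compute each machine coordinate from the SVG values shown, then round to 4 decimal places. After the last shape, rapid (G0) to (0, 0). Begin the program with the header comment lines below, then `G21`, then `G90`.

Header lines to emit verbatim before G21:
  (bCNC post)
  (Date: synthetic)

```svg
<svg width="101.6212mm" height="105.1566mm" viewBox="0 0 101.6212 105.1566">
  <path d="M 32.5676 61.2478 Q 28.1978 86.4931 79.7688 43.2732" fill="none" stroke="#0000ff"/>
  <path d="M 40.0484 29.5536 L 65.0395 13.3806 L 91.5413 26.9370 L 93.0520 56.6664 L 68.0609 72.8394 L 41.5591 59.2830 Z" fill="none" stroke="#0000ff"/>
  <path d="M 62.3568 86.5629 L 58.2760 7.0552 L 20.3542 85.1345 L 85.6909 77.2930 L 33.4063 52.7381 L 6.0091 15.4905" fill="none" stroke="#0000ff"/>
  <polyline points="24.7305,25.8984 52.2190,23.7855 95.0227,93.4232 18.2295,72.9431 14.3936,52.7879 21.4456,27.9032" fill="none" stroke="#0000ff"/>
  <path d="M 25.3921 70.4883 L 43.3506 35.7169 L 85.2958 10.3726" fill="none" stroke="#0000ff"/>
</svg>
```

1 u = 1 mm; y_m = 105.1566 − y.

[1] `<path>` quadratic bezier, #0000ff→score S516 F2248: (32.5676,43.9088) → (33.0573,36.5493) → (38.0223,34.6670) → (47.4625,38.2619) → (61.3780,47.3340) → (79.7688,61.8834)

[2] `<path>` regular polygon, #0000ff→score S516 F2248: (40.0484,75.6030) → (65.0395,91.7760) → (91.5413,78.2196) → (93.0520,48.4902) → (68.0609,32.3172) → (41.5591,45.8736) → (40.0484,75.6030) (closed)

[3] `<path>` open polyline, #0000ff→score S516 F2248: (62.3568,18.5937) → (58.2760,98.1014) → (20.3542,20.0221) → (85.6909,27.8636) → (33.4063,52.4185) → (6.0091,89.6661)

[4] `<polyline>` open polyline, #0000ff→score S516 F2248: (24.7305,79.2582) → (52.2190,81.3711) → (95.0227,11.7334) → (18.2295,32.2135) → (14.3936,52.3687) → (21.4456,77.2534)

[5] `<path>` open polyline, #0000ff→score S516 F2248: (25.3921,34.6683) → (43.3506,69.4397) → (85.2958,94.7840)

(bCNC post)
(Date: synthetic)
G21
G90
G0 X32.5676 Y43.9088
M3 S516
G1 X33.0573 Y36.5493 F2248
G1 X38.0223 Y34.6670
G1 X47.4625 Y38.2619
G1 X61.3780 Y47.3340
G1 X79.7688 Y61.8834
G0 X40.0484 Y75.6030
M3 S516
G1 X65.0395 Y91.7760 F2248
G1 X91.5413 Y78.2196
G1 X93.0520 Y48.4902
G1 X68.0609 Y32.3172
G1 X41.5591 Y45.8736
G1 X40.0484 Y75.6030
G0 X62.3568 Y18.5937
M3 S516
G1 X58.2760 Y98.1014 F2248
G1 X20.3542 Y20.0221
G1 X85.6909 Y27.8636
G1 X33.4063 Y52.4185
G1 X6.0091 Y89.6661
G0 X24.7305 Y79.2582
M3 S516
G1 X52.2190 Y81.3711 F2248
G1 X95.0227 Y11.7334
G1 X18.2295 Y32.2135
G1 X14.3936 Y52.3687
G1 X21.4456 Y77.2534
G0 X25.3921 Y34.6683
M3 S516
G1 X43.3506 Y69.4397 F2248
G1 X85.2958 Y94.7840
M5
G0 X0.0000 Y0.0000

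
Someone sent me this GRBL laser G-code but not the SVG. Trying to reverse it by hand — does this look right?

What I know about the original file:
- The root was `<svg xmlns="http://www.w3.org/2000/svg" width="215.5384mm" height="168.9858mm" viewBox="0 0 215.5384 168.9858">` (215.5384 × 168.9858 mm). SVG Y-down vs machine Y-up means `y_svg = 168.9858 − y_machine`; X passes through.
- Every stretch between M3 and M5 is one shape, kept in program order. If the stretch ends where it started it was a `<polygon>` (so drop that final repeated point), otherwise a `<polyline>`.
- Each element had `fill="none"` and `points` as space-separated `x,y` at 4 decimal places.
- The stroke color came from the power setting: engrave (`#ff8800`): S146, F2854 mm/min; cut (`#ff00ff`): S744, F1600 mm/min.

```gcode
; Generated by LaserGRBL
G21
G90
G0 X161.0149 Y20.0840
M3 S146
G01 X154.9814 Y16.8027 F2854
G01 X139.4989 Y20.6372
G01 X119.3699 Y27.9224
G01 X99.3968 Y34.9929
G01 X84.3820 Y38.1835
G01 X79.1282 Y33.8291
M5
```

<svg xmlns="http://www.w3.org/2000/svg" width="215.5384mm" height="168.9858mm" viewBox="0 0 215.5384 168.9858">
  <polyline points="161.0149,148.9018 154.9814,152.1831 139.4989,148.3486 119.3699,141.0634 99.3968,133.9929 84.3820,130.8023 79.1282,135.1567" fill="none" stroke="#ff8800"/>
</svg>

y_svg = 168.9858 − y_m. Every run uses S146, so all elements get stroke `#ff8800` (engrave).

[1] open run; points: 161.0149,148.9018 154.9814,152.1831 139.4989,148.3486 119.3699,141.0634 99.3968,133.9929 84.3820,130.8023 79.1282,135.1567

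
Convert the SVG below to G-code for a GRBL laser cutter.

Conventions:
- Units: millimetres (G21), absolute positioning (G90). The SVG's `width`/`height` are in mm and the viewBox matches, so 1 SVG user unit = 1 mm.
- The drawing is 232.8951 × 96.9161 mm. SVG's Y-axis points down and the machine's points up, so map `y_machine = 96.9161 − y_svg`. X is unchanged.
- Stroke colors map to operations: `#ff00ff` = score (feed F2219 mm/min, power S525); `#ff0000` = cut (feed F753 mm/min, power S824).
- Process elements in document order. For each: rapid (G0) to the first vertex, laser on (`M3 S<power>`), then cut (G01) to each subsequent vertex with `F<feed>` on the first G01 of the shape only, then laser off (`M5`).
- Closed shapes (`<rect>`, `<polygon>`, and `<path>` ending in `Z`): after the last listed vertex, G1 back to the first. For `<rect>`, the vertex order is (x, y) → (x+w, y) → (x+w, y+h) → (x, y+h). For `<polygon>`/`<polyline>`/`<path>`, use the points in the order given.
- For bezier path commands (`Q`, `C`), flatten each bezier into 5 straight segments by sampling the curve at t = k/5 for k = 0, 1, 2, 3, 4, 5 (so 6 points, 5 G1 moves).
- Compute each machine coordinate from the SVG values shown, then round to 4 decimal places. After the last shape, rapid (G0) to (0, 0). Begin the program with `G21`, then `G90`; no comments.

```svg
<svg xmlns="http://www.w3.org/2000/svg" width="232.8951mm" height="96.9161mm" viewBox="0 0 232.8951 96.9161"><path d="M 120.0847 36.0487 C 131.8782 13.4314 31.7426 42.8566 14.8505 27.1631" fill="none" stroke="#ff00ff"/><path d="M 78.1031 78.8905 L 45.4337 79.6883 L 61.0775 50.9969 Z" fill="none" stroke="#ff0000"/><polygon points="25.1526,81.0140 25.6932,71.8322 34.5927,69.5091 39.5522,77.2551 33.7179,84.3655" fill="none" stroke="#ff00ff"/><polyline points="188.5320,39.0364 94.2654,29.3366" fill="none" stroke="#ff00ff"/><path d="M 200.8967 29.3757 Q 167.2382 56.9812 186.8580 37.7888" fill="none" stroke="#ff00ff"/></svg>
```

G21
G90
G0 X120.0847 Y60.8674
M3 S525
G01 X115.2907 Y68.9700 F2219
G01 X93.0020 Y69.2461
G01 X62.5869 Y66.3595
G01 X33.4136 Y64.9739
G01 X14.8505 Y69.7530
M5
G0 X78.1031 Y18.0256
M3 S824
G01 X45.4337 Y17.2278 F753
G01 X61.0775 Y45.9192
G01 X78.1031 Y18.0256
M5
G0 X25.1526 Y15.9021
M3 S525
G01 X25.6932 Y25.0839 F2219
G01 X34.5927 Y27.4070
G01 X39.5522 Y19.6610
G01 X33.7179 Y12.5506
G01 X25.1526 Y15.9021
M5
G0 X188.5320 Y57.8797
M3 S525
G01 X94.2654 Y67.5795 F2219
M5
G0 X200.8967 Y67.5404
M3 S525
G01 X189.5644 Y58.3701 F2219
G01 X182.4944 Y52.9437
G01 X179.6867 Y51.2610
G01 X181.1412 Y53.3223
G01 X186.8580 Y59.1273
M5
G0 X0.0000 Y0.0000

1 u = 1 mm; y_m = 96.9161 − y.

[1] `<path>` cubic bezier, #ff00ff→score S525 F2219: (120.0847,60.8674) → (115.2907,68.9700) → (93.0020,69.2461) → (62.5869,66.3595) → (33.4136,64.9739) → (14.8505,69.7530)

[2] `<path>` regular polygon, #ff0000→cut S824 F753: (78.1031,18.0256) → (45.4337,17.2278) → (61.0775,45.9192) → (78.1031,18.0256) (closed)

[3] `<polygon>` regular polygon, #ff00ff→score S525 F2219: (25.1526,15.9021) → (25.6932,25.0839) → (34.5927,27.4070) → (39.5522,19.6610) → (33.7179,12.5506) → (25.1526,15.9021) (closed)

[4] `<polyline>` line segment, #ff00ff→score S525 F2219: (188.5320,57.8797) → (94.2654,67.5795)

[5] `<path>` quadratic bezier, #ff00ff→score S525 F2219: (200.8967,67.5404) → (189.5644,58.3701) → (182.4944,52.9437) → (179.6867,51.2610) → (181.1412,53.3223) → (186.8580,59.1273)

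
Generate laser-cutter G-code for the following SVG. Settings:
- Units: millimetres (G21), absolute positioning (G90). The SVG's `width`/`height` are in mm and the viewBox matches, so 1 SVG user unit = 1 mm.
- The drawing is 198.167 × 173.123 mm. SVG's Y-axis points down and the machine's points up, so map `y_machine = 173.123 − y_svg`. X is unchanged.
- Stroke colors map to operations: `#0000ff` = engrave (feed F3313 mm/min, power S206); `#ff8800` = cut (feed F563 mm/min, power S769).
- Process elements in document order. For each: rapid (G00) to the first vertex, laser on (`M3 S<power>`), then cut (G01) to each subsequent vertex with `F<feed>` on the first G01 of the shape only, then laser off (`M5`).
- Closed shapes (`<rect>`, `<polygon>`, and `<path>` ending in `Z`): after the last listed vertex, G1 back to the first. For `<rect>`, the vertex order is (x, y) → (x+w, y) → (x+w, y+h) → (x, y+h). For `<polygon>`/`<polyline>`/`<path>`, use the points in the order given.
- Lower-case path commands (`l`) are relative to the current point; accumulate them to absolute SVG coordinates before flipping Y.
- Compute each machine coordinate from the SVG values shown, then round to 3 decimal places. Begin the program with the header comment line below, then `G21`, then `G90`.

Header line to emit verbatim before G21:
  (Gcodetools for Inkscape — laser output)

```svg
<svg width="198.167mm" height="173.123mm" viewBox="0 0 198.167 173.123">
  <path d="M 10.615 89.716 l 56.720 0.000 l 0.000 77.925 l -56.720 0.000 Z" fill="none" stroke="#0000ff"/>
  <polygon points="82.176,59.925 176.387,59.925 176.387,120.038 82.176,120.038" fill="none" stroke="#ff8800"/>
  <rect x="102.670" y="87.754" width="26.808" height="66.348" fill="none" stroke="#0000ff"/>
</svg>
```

Since the viewBox matches the mm dimensions, user units are millimetres directly. The only transform is the Y-flip y_m = 173.123 − y_svg.

Shape 1 is a rectangle drawn with `<path>`. Its stroke #0000ff means engrave at S206, F3313. After flipping Y the toolpath is (10.615,83.407) → (67.335,83.407) → (67.335,5.482) → (10.615,5.482) → (10.615,83.407), returning to the start.

Shape 2 is a rectangle drawn with `<polygon>`. Its stroke #ff8800 means cut at S769, F563. After flipping Y the toolpath is (82.176,113.198) → (176.387,113.198) → (176.387,53.085) → (82.176,53.085) → (82.176,113.198), returning to the start.

Shape 3 is a rectangle drawn with `<rect>`. Its stroke #0000ff means engrave at S206, F3313. After flipping Y the toolpath is (102.670,85.369) → (129.478,85.369) → (129.478,19.021) → (102.670,19.021) → (102.670,85.369), returning to the start.

(Gcodetools for Inkscape — laser output)
G21
G90
G00 X10.615 Y83.407
M3 S206
G01 X67.335 Y83.407 F3313
G01 X67.335 Y5.482
G01 X10.615 Y5.482
G01 X10.615 Y83.407
M5
G00 X82.176 Y113.198
M3 S769
G01 X176.387 Y113.198 F563
G01 X176.387 Y53.085
G01 X82.176 Y53.085
G01 X82.176 Y113.198
M5
G00 X102.670 Y85.369
M3 S206
G01 X129.478 Y85.369 F3313
G01 X129.478 Y19.021
G01 X102.670 Y19.021
G01 X102.670 Y85.369
M5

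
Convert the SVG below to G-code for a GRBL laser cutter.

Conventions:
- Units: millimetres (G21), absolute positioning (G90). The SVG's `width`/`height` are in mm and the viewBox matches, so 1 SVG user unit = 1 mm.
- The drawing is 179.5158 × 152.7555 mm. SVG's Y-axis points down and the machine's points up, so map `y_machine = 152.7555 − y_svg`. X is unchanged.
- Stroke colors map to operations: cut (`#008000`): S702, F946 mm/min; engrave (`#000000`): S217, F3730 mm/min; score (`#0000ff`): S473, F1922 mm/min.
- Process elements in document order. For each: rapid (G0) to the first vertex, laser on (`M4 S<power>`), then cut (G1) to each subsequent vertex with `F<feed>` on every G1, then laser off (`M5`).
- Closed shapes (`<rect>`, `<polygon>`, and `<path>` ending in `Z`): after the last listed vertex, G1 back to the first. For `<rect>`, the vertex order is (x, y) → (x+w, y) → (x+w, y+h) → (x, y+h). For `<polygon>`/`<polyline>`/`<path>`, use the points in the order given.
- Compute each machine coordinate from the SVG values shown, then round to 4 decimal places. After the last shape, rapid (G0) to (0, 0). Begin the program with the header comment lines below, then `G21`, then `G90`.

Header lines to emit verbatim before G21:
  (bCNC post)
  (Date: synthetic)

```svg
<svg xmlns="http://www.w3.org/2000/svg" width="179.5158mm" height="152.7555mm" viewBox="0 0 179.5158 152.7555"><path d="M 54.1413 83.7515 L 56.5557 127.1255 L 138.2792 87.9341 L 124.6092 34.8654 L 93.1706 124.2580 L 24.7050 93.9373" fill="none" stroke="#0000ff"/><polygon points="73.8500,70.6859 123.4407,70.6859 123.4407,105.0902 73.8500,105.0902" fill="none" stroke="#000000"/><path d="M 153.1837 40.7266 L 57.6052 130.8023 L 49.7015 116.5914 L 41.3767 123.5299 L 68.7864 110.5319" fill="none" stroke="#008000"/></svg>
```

Since the viewBox matches the mm dimensions, user units are millimetres directly. The only transform is the Y-flip y_m = 152.7555 − y_svg.

Shape 1 is a open polyline drawn with `<path>`. Its stroke #0000ff means score at S473, F1922. After flipping Y the toolpath is (54.1413,69.0040) → (56.5557,25.6300) → (138.2792,64.8214) → (124.6092,117.8901) → (93.1706,28.4975) → (24.7050,58.8182).

Shape 2 is a rectangle drawn with `<polygon>`. Its stroke #000000 means engrave at S217, F3730. After flipping Y the toolpath is (73.8500,82.0696) → (123.4407,82.0696) → (123.4407,47.6653) → (73.8500,47.6653) → (73.8500,82.0696), returning to the start.

Shape 3 is a open polyline drawn with `<path>`. Its stroke #008000 means cut at S702, F946. After flipping Y the toolpath is (153.1837,112.0289) → (57.6052,21.9532) → (49.7015,36.1641) → (41.3767,29.2256) → (68.7864,42.2236).

(bCNC post)
(Date: synthetic)
G21
G90
G0 X54.1413 Y69.0040
M4 S473
G1 X56.5557 Y25.6300 F1922
G1 X138.2792 Y64.8214 F1922
G1 X124.6092 Y117.8901 F1922
G1 X93.1706 Y28.4975 F1922
G1 X24.7050 Y58.8182 F1922
M5
G0 X73.8500 Y82.0696
M4 S217
G1 X123.4407 Y82.0696 F3730
G1 X123.4407 Y47.6653 F3730
G1 X73.8500 Y47.6653 F3730
G1 X73.8500 Y82.0696 F3730
M5
G0 X153.1837 Y112.0289
M4 S702
G1 X57.6052 Y21.9532 F946
G1 X49.7015 Y36.1641 F946
G1 X41.3767 Y29.2256 F946
G1 X68.7864 Y42.2236 F946
M5
G0 X0.0000 Y0.0000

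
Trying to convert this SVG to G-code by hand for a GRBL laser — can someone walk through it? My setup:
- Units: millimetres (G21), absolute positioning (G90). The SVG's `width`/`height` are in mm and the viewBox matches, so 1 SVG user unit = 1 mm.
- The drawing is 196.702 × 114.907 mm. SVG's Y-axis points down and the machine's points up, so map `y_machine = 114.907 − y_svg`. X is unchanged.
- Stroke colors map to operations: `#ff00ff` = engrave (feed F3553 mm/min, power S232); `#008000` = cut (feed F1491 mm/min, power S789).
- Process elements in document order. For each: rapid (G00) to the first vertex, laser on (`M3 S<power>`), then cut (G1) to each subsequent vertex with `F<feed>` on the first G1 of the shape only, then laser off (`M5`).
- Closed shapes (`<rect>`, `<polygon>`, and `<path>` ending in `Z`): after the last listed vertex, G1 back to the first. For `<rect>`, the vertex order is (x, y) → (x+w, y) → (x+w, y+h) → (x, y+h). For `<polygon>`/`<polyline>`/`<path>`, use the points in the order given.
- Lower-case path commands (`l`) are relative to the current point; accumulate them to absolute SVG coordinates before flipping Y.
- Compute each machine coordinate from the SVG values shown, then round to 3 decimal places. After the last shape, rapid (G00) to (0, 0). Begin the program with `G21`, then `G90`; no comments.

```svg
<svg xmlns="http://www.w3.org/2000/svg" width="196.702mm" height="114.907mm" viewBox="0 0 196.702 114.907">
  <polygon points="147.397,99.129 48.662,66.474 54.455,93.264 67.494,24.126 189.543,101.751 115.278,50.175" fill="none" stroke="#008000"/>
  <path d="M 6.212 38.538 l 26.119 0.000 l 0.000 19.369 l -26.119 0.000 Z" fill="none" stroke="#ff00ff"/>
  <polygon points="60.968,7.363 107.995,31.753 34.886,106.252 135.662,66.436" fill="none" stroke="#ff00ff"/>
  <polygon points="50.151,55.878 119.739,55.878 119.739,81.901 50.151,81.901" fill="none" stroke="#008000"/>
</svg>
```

1 u = 1 mm; y_m = 114.907 − y.

[1] `<polygon>` closed polygon, #008000→cut S789 F1491: (147.397,15.778) → (48.662,48.433) → (54.455,21.643) → (67.494,90.781) → (189.543,13.156) → (115.278,64.732) → (147.397,15.778) (closed)

[2] `<path>` rectangle, #ff00ff→engrave S232 F3553: (6.212,76.369) → (32.331,76.369) → (32.331,57.000) → (6.212,57.000) → (6.212,76.369) (closed)

[3] `<polygon>` closed polygon, #ff00ff→engrave S232 F3553: (60.968,107.544) → (107.995,83.154) → (34.886,8.655) → (135.662,48.471) → (60.968,107.544) (closed)

[4] `<polygon>` rectangle, #008000→cut S789 F1491: (50.151,59.029) → (119.739,59.029) → (119.739,33.006) → (50.151,33.006) → (50.151,59.029) (closed)

G21
G90
G00 X147.397 Y15.778
M3 S789
G1 X48.662 Y48.433 F1491
G1 X54.455 Y21.643
G1 X67.494 Y90.781
G1 X189.543 Y13.156
G1 X115.278 Y64.732
G1 X147.397 Y15.778
M5
G00 X6.212 Y76.369
M3 S232
G1 X32.331 Y76.369 F3553
G1 X32.331 Y57.000
G1 X6.212 Y57.000
G1 X6.212 Y76.369
M5
G00 X60.968 Y107.544
M3 S232
G1 X107.995 Y83.154 F3553
G1 X34.886 Y8.655
G1 X135.662 Y48.471
G1 X60.968 Y107.544
M5
G00 X50.151 Y59.029
M3 S789
G1 X119.739 Y59.029 F1491
G1 X119.739 Y33.006
G1 X50.151 Y33.006
G1 X50.151 Y59.029
M5
G00 X0.000 Y0.000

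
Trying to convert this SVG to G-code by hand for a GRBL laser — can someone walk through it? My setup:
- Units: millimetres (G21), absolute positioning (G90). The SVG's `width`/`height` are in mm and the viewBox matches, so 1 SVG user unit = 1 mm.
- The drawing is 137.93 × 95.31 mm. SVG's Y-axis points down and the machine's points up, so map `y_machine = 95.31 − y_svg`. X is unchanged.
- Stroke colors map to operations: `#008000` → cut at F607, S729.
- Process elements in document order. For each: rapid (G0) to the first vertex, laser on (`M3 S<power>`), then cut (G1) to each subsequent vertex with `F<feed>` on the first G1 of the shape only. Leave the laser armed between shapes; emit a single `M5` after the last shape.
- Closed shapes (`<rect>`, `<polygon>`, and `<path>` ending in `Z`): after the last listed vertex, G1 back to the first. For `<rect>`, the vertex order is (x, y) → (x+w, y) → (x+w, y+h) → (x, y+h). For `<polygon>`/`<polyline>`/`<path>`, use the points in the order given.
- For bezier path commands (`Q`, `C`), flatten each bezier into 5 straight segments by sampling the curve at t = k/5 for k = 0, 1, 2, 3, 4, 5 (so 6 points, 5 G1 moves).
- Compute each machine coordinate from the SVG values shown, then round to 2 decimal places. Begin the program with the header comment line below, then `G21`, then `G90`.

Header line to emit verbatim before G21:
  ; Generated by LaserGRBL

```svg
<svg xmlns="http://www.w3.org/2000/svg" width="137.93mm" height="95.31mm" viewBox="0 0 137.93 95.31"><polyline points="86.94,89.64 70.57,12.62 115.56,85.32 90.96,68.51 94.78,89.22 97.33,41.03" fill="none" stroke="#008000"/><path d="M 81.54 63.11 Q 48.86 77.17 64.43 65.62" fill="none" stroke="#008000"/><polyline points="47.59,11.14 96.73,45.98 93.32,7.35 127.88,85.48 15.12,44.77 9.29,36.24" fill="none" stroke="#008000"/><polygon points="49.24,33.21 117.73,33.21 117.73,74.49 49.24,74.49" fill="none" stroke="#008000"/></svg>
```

; Generated by LaserGRBL
G21
G90
G0 X86.94 Y5.67
M3 S729
G1 X70.57 Y82.69 F607
G1 X115.56 Y9.99
G1 X90.96 Y26.80
G1 X94.78 Y6.09
G1 X97.33 Y54.28
G0 X81.54 Y32.20
M3 S729
G1 X70.40 Y27.60 F607
G1 X63.12 Y25.05
G1 X59.69 Y24.55
G1 X60.13 Y26.09
G1 X64.43 Y29.69
G0 X47.59 Y84.17
M3 S729
G1 X96.73 Y49.33 F607
G1 X93.32 Y87.96
G1 X127.88 Y9.83
G1 X15.12 Y50.54
G1 X9.29 Y59.07
G0 X49.24 Y62.10
M3 S729
G1 X117.73 Y62.10 F607
G1 X117.73 Y20.82
G1 X49.24 Y20.82
G1 X49.24 Y62.10
M5

viewBox `0 0 137.93 95.31` with mm width/height → 1 unit = 1 mm. Flip: y_m = 95.31 − y_svg.

**Shape 1** — `<polyline>` open polyline, stroke `#008000` → cut (S729, F607). Machine vertices: (86.94,5.67) → (70.57,82.69) → (115.56,9.99) → (90.96,26.80) → (94.78,6.09) → (97.33,54.28). Open path.

**Shape 2** — `<path>` quadratic bezier, stroke `#008000` → cut (S729, F607). Control points (SVG): P0=(81.54,63.11), P1=(48.86,77.17), P2=(64.43,65.62); sampled at t=k/5. Machine vertices: (81.54,32.20) → (70.40,27.60) → (63.12,25.05) → (59.69,24.55) → (60.13,26.09) → (64.43,29.69). Open path.

**Shape 3** — `<polyline>` open polyline, stroke `#008000` → cut (S729, F607). Machine vertices: (47.59,84.17) → (96.73,49.33) → (93.32,87.96) → (127.88,9.83) → (15.12,50.54) → (9.29,59.07). Open path.

**Shape 4** — `<polygon>` rectangle, stroke `#008000` → cut (S729, F607). Machine vertices: (49.24,62.10) → (117.73,62.10) → (117.73,20.82) → (49.24,20.82) → (49.24,62.10). Closed: final G1 returns to the first vertex.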